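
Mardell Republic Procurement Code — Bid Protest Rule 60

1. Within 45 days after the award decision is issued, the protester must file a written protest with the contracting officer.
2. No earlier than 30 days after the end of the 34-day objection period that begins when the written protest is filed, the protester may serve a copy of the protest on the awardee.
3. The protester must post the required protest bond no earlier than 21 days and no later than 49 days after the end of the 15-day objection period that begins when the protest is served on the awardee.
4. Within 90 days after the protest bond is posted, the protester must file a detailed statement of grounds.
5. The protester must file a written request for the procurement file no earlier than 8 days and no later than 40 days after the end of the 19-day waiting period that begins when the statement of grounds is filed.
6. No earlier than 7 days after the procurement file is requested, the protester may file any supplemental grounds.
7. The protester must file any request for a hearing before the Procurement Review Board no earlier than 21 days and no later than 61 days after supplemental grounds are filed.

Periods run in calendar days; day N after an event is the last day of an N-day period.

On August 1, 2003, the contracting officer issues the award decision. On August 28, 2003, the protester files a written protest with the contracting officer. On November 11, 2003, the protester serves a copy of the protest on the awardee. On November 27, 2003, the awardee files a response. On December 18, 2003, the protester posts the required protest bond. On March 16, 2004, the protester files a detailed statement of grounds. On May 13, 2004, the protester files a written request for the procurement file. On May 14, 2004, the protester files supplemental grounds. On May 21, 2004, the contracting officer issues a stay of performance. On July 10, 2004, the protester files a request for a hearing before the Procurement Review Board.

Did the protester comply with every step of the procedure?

No

Step 1 — counting 45 days from August 1, 2003 (when the award decision is issued) gives a deadline of September 15, 2003; August 28, 2003 is within that limit.
Step 2 — must wait 30 days from October 1, 2003 (end of the 34-day objection period, which began when the written protest is filed on August 28, 2003), so not before October 31, 2003; done November 11, 2003 — permitted.
Step 3 — 21 and 49 days from November 26, 2003 (end of the 15-day objection period, which began when the protest is served on the awardee on November 11, 2003) are December 17, 2003 and January 14, 2004 respectively; done December 18, 2003 — within the window.
Step 4 — counting 90 days from December 18, 2003 (when the protest bond is posted) gives a deadline of March 17, 2004; done March 16, 2004 — timely.
Step 5 — 8 and 40 days from April 4, 2004 (end of the 19-day waiting period, which began when the statement of grounds is filed on March 16, 2004) are April 12, 2004 and May 14, 2004 respectively; done May 13, 2004 — within the window.
Step 6 — must wait 7 days from May 13, 2004 (when the procurement file is requested), so not before May 20, 2004; done May 14, 2004 — 6 days too early.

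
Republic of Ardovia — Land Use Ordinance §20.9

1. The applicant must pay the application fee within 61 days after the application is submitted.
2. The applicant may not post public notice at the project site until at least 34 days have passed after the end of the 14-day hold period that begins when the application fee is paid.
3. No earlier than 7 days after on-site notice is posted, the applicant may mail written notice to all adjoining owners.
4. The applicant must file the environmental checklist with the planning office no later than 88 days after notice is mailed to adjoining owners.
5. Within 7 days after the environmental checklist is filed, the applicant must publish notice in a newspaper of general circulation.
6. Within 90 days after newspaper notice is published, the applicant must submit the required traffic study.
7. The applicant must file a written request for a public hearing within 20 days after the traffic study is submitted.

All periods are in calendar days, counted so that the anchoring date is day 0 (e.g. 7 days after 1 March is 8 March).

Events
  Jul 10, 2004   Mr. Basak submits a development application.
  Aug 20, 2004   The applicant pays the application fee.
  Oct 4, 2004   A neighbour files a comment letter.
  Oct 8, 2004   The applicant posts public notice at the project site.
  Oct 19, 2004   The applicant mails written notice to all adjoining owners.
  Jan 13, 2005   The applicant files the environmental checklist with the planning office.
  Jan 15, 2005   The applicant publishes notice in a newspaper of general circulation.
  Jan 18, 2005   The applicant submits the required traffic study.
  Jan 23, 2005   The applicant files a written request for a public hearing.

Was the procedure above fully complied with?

Yes

(1) due by Jul 10, 2004 + 61 days = Sep 9, 2004; done Aug 20, 2004 — timely.
(2) permitted from Sep 3, 2004 + 34 days = Oct 7, 2004 onward; done Oct 8, 2004 — permitted.
(3) permitted from Oct 8, 2004 + 7 days = Oct 15, 2004 onward; Oct 19, 2004 is on or after that date.
(4) due by Oct 19, 2004 + 88 days = Jan 15, 2005; done Jan 13, 2005 — timely.
(5) due by Jan 13, 2005 + 7 days = Jan 20, 2005; done Jan 15, 2005 — timely.
(6) due by Jan 15, 2005 + 90 days = Apr 15, 2005; done Jan 18, 2005 — timely.
(7) due by Jan 18, 2005 + 20 days = Feb 7, 2005; Jan 23, 2005 is within that limit.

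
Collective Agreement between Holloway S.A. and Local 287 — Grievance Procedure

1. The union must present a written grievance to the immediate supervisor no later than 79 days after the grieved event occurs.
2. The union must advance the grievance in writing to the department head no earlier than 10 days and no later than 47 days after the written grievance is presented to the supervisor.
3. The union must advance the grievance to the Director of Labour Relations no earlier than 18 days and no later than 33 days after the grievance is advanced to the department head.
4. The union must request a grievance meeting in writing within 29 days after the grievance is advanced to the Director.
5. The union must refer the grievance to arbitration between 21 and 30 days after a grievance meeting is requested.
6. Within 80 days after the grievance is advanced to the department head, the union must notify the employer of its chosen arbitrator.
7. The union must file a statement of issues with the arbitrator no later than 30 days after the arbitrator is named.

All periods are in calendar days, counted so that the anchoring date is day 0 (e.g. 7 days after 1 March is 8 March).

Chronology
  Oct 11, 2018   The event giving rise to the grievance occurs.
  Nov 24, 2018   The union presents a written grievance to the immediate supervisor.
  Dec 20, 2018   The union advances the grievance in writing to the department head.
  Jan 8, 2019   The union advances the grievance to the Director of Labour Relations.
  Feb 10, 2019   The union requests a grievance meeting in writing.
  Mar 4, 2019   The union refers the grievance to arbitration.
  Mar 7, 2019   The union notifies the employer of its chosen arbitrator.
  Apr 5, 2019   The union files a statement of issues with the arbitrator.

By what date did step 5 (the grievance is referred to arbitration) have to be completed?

Mar 12, 2019

Step 5 runs from Feb 10, 2019, when a grievance meeting is requested. The window is 21–30 days after Feb 10, 2019; it closes on Mar 12, 2019.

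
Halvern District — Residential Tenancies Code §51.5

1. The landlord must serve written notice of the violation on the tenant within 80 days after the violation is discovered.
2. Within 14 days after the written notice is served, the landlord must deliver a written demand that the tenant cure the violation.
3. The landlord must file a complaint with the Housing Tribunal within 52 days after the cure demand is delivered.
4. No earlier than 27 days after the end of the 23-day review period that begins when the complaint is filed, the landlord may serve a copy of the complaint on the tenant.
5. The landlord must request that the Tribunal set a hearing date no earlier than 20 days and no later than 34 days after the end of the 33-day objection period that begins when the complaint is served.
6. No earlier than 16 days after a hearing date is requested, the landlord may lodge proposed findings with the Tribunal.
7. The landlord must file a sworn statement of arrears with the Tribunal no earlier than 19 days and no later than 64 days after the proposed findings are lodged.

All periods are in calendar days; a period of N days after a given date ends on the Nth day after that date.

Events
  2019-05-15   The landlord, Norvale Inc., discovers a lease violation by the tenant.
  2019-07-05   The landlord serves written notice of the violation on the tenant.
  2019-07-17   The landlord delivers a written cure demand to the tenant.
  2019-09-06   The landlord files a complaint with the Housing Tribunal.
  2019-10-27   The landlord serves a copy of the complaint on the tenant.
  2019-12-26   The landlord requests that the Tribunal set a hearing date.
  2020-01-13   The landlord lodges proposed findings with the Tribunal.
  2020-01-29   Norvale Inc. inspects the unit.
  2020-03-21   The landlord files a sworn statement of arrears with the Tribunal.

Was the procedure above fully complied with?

No

Step 1 — counting 80 days from 2019-05-15 (when the violation is discovered) gives a deadline of 2019-08-03; 2019-07-05 is within that limit.
Step 2 — counting 14 days from 2019-07-05 (when the written notice is served) gives a deadline of 2019-07-19; 2019-07-17 is within that limit.
Step 3 — counting 52 days from 2019-07-17 (when the cure demand is delivered) gives a deadline of 2019-09-07; completed 2019-09-06, before the deadline.
Step 4 — must wait 27 days from 2019-09-29 (end of the 23-day review period, which began when the complaint is filed on 2019-09-06), so not before 2019-10-26; done 2019-10-27, after the minimum wait.
Step 5 — 20 and 34 days from 2019-11-29 (end of the 33-day objection period, which began when the complaint is served on 2019-10-27) are 2019-12-19 and 2020-01-02 respectively; 2019-12-26 falls inside that range.
Step 6 — must wait 16 days from 2019-12-26 (when a hearing date is requested), so not before 2020-01-11; done 2020-01-13, after the minimum wait.
Step 7 — 19 and 64 days from 2020-01-13 (when the proposed findings are lodged) are 2020-02-01 and 2020-03-17 respectively; done 2020-03-21 — 4 days after the window closed.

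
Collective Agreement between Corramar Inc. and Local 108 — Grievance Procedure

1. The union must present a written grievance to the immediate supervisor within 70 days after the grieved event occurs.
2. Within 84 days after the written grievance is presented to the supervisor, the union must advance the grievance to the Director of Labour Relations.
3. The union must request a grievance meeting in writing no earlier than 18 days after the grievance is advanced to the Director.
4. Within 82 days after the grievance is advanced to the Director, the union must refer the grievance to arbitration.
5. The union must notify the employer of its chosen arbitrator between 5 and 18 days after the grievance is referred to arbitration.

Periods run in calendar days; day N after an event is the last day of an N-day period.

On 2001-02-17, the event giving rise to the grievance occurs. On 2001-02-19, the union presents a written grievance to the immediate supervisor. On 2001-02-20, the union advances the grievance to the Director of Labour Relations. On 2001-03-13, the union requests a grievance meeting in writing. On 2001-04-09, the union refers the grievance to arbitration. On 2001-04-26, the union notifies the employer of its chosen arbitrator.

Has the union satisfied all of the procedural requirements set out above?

(1) due by 2001-02-17 + 70 days = 2001-04-28; done 2001-02-19 — timely.
(2) due by 2001-02-19 + 84 days = 2001-05-14; completed 2001-02-20, before the deadline.
(3) permitted from 2001-02-20 + 18 days = 2001-03-10 onward; done 2001-03-13 — permitted.
(4) due by 2001-02-20 + 82 days = 2001-05-13; 2001-04-09 is within that limit.
(5) the permitted window runs from 2001-04-09 + 5 = 2001-04-14 to 2001-04-09 + 18 = 2001-04-27; done 2001-04-26, which is between those dates.

Yes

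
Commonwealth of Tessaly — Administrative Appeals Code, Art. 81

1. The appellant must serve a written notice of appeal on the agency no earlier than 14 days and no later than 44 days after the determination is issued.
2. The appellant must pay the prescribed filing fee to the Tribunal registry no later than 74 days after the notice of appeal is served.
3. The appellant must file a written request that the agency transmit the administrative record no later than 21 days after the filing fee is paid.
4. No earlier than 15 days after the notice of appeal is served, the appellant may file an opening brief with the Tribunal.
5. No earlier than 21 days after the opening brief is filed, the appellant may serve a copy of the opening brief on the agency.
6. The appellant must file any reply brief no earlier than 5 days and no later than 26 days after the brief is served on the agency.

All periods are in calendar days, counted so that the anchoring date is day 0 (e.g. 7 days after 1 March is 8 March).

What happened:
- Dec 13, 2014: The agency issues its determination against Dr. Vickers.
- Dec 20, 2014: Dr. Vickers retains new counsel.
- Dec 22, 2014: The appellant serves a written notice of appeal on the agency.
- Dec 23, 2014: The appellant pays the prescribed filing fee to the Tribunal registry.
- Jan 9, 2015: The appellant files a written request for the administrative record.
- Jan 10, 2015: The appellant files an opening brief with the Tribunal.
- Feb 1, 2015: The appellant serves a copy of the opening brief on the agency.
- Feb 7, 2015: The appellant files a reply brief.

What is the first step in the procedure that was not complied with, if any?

(1) the permitted window runs from Dec 13, 2014 + 14 = Dec 27, 2014 to Dec 13, 2014 + 44 = Jan 26, 2015; done Dec 22, 2014 — 5 days before the window opened.
That is the first point of non-compliance.

Step 1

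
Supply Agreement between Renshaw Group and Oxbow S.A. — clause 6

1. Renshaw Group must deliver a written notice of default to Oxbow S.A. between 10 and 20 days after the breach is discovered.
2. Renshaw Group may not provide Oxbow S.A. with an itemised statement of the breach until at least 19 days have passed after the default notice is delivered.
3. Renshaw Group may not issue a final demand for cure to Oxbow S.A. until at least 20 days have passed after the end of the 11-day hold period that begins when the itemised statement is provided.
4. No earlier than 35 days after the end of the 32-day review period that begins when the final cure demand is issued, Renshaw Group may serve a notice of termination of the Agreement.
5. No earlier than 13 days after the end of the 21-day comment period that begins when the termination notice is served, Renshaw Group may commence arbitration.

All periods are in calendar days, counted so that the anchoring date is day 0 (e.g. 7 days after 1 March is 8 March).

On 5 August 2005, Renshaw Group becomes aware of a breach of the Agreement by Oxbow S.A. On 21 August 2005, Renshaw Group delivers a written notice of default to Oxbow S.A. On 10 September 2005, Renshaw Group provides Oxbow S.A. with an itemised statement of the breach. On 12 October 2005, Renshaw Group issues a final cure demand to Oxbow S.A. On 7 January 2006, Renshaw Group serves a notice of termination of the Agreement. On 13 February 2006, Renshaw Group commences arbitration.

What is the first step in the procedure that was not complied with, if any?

None — every step was satisfied

Step 1: the window is 10–20 days after 5 August 2005 (when the breach is discovered), so 15 August 2005 through 25 August 2005; 21 August 2005 falls inside that range.
Step 2: the earliest permitted date is 19 days after 21 August 2005 (when the default notice is delivered), i.e. 9 September 2005; 10 September 2005 is on or after that date.
Step 3: the earliest permitted date is 20 days after 21 September 2005 (end of the 11-day hold period, which began when the itemised statement is provided on 10 September 2005), i.e. 11 October 2005; done 12 October 2005, after the minimum wait.
Step 4: the earliest permitted date is 35 days after 13 November 2005 (end of the 32-day review period, which began when the final cure demand is issued on 12 October 2005), i.e. 18 December 2005; 7 January 2006 is on or after that date.
Step 5: the earliest permitted date is 13 days after 28 January 2006 (end of the 21-day comment period, which began when the termination notice is served on 7 January 2006), i.e. 10 February 2006; done 13 February 2006, after the minimum wait.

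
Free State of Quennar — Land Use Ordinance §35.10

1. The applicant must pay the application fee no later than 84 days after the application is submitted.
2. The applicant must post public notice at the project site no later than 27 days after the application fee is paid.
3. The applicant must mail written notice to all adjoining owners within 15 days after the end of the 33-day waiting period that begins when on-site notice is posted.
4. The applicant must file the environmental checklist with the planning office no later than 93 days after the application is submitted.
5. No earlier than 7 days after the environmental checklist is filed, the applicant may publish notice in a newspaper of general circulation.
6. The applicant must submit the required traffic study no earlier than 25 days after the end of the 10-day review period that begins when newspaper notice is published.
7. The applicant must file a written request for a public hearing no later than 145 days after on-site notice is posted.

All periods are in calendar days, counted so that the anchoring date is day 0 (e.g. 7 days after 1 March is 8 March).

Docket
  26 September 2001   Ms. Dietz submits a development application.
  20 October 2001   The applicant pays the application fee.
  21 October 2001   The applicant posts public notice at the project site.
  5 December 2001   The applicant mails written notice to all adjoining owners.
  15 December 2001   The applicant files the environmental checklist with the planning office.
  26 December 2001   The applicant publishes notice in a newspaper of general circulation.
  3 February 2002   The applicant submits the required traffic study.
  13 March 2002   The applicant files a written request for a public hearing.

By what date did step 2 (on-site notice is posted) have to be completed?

16 November 2001

Step 2 runs from 20 October 2001, when the application fee is paid. 27 days after 20 October 2001 is 16 November 2001.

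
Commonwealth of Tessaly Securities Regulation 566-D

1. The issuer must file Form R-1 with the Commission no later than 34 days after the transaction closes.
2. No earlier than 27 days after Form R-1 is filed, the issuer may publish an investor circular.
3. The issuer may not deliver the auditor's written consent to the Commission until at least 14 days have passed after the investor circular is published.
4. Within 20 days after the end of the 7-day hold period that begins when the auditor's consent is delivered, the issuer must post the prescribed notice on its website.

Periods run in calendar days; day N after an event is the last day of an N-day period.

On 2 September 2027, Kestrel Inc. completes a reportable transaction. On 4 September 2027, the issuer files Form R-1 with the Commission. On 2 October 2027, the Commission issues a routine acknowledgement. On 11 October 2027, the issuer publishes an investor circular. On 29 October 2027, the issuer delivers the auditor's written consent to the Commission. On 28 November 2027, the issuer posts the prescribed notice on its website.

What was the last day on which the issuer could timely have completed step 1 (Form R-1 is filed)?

6 October 2027

Step 1 runs from 2 September 2027, when the transaction closes. 34 days after 2 September 2027 is 6 October 2027.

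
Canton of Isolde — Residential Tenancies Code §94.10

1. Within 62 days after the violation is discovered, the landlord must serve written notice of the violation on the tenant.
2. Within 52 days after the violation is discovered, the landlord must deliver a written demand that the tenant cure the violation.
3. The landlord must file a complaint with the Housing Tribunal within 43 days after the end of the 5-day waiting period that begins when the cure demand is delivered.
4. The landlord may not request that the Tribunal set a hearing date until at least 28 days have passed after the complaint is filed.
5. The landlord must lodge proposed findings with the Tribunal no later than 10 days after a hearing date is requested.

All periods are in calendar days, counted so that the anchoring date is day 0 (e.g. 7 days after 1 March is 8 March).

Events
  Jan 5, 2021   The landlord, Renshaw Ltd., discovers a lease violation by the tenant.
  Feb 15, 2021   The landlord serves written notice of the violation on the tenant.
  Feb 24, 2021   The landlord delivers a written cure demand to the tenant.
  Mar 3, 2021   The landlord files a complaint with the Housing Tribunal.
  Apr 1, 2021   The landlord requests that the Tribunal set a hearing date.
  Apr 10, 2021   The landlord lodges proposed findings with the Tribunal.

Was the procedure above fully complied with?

Yes

Step 1 — counting 62 days from Jan 5, 2021 (when the violation is discovered) gives a deadline of Mar 8, 2021; done Feb 15, 2021 — timely.
Step 2 — counting 52 days from Jan 5, 2021 (when the violation is discovered) gives a deadline of Feb 26, 2021; completed Feb 24, 2021, before the deadline.
Step 3 — counting 43 days from Mar 1, 2021 (end of the 5-day waiting period, which began when the cure demand is delivered on Feb 24, 2021) gives a deadline of Apr 13, 2021; done Mar 3, 2021 — timely.
Step 4 — must wait 28 days from Mar 3, 2021 (when the complaint is filed), so not before Mar 31, 2021; done Apr 1, 2021 — permitted.
Step 5 — counting 10 days from Apr 1, 2021 (when a hearing date is requested) gives a deadline of Apr 11, 2021; done Apr 10, 2021 — timely.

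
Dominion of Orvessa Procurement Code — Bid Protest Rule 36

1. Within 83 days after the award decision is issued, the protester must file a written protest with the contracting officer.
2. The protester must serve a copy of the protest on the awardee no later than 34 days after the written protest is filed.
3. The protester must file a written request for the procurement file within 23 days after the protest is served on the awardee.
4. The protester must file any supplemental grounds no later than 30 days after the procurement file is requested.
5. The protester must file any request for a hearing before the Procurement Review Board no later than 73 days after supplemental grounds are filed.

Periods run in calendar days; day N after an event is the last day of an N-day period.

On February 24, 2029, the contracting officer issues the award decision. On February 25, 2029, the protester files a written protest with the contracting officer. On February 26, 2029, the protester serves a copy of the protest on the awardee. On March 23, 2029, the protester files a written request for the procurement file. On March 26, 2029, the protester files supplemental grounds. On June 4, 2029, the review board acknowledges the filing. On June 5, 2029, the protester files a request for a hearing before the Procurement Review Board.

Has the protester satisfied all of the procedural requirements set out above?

No

(1) due by February 24, 2029 + 83 days = May 18, 2029; done February 25, 2029 — timely.
(2) due by February 25, 2029 + 34 days = March 31, 2029; completed February 26, 2029, before the deadline.
(3) due by February 26, 2029 + 23 days = March 21, 2029; not done until March 23, 2029, 2 days after the deadline.
That is the first point of non-compliance.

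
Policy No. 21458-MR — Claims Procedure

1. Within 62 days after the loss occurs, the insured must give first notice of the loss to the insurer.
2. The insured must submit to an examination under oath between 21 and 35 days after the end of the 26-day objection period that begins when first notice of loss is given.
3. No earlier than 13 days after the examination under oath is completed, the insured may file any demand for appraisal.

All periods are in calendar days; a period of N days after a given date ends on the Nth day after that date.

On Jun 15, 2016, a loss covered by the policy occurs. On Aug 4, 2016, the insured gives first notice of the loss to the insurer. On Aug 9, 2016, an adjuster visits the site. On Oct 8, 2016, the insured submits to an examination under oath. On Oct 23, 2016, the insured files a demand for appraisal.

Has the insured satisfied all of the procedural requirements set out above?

No

Step 1 — counting 62 days from Jun 15, 2016 (when the loss occurs) gives a deadline of Aug 16, 2016; completed Aug 4, 2016, before the deadline.
Step 2 — 21 and 35 days from Aug 30, 2016 (end of the 26-day objection period, which began when first notice of loss is given on Aug 4, 2016) are Sep 20, 2016 and Oct 4, 2016 respectively; done Oct 8, 2016 — 4 days after the window closed.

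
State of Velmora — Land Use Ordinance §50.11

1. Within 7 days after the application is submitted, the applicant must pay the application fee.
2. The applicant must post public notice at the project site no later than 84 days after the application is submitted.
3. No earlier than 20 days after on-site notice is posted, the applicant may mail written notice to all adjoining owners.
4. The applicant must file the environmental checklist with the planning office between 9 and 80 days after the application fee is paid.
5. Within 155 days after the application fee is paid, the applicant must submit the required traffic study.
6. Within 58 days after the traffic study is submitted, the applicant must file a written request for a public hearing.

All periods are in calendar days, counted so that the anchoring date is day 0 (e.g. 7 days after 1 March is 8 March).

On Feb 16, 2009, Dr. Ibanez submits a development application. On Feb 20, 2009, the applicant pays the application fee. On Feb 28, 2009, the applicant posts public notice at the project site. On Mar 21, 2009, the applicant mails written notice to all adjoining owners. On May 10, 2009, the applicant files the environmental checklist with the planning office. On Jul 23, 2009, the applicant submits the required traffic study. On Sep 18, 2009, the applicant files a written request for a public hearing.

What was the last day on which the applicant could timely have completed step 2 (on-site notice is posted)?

Step 2 runs from Feb 16, 2009, when the application is submitted. 84 days after Feb 16, 2009 is May 11, 2009.

May 11, 2009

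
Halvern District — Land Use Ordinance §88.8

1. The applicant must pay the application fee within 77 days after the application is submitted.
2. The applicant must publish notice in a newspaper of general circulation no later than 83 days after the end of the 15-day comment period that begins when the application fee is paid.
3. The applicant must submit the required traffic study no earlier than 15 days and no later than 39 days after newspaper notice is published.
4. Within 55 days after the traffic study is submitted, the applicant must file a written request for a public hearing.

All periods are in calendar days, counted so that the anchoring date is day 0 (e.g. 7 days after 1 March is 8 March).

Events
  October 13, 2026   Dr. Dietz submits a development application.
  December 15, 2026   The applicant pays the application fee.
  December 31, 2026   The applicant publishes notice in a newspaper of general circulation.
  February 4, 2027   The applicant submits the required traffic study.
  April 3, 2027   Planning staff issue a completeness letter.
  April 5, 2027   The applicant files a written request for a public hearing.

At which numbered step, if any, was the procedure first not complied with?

Step 4

Step 1: 77 days after October 13, 2026 (when the application is submitted) is December 29, 2026; December 15, 2026 is within that limit.
Step 2: 83 days after December 30, 2026 (end of the 15-day comment period, which began when the application fee is paid on December 15, 2026) is March 23, 2027; done December 31, 2026 — timely.
Step 3: the window is 15–39 days after December 31, 2026 (when newspaper notice is published), so January 15, 2027 through February 8, 2027; February 4, 2027 falls inside that range.
Step 4: 55 days after February 4, 2027 (when the traffic study is submitted) is March 31, 2027; April 5, 2027 misses that deadline by 5 days.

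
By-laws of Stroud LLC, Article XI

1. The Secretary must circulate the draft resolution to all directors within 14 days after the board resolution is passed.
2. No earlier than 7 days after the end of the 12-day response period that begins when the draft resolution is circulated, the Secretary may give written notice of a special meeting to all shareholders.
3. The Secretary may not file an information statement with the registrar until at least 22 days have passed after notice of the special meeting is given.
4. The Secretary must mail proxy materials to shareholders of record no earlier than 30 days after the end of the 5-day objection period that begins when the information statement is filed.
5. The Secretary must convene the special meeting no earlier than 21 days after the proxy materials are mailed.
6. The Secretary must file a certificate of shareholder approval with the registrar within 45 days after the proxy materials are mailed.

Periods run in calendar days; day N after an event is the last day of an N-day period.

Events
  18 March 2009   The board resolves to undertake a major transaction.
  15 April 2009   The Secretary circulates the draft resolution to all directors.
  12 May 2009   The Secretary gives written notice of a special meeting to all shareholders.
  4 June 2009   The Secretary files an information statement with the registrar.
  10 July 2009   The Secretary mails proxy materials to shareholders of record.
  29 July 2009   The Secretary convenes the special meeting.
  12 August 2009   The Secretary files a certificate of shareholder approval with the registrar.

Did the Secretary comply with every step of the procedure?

No

Step 1: 14 days after 18 March 2009 (when the board resolution is passed) is 1 April 2009; done 15 April 2009 — 14 days late.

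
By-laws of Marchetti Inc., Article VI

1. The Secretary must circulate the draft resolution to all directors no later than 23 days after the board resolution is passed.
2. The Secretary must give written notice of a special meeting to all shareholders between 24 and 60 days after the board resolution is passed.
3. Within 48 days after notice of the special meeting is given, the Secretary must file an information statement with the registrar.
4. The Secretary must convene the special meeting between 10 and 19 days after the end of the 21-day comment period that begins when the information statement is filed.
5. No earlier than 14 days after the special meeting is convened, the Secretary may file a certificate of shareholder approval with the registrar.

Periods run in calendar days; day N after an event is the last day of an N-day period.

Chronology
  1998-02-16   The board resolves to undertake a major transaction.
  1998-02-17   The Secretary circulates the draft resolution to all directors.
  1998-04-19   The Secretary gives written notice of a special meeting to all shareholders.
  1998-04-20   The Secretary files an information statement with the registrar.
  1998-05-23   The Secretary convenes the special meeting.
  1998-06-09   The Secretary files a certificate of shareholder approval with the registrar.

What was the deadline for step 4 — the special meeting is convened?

The information statement is filed on 1998-04-20; the 21-day comment period therefore ends 1998-05-11, and step 4 runs from that date. The window is 10–19 days after 1998-05-11; it closes on 1998-05-30.

1998-05-30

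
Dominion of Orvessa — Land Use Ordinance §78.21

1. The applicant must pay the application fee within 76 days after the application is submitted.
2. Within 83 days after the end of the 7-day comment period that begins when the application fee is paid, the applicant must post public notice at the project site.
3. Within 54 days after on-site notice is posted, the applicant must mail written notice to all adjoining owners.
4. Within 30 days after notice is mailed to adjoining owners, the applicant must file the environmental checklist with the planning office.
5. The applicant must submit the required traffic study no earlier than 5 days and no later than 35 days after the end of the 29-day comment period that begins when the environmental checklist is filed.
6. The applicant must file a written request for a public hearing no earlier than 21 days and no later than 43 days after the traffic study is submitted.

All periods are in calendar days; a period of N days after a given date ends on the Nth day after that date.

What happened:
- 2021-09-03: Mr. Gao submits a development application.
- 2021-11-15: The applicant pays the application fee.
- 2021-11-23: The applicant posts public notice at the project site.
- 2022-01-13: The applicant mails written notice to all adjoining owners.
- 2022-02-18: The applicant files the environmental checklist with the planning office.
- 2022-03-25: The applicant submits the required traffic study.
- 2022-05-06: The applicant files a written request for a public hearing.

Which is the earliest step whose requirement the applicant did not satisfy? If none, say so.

(1) due by 2021-09-03 + 76 days = 2021-11-18; 2021-11-15 is within that limit.
(2) due by 2021-11-22 + 83 days = 2022-02-13; completed 2021-11-23, before the deadline.
(3) due by 2021-11-23 + 54 days = 2022-01-16; completed 2022-01-13, before the deadline.
(4) due by 2022-01-13 + 30 days = 2022-02-12; not done until 2022-02-18, 6 days after the deadline.
Later steps need not be reached.

Step 4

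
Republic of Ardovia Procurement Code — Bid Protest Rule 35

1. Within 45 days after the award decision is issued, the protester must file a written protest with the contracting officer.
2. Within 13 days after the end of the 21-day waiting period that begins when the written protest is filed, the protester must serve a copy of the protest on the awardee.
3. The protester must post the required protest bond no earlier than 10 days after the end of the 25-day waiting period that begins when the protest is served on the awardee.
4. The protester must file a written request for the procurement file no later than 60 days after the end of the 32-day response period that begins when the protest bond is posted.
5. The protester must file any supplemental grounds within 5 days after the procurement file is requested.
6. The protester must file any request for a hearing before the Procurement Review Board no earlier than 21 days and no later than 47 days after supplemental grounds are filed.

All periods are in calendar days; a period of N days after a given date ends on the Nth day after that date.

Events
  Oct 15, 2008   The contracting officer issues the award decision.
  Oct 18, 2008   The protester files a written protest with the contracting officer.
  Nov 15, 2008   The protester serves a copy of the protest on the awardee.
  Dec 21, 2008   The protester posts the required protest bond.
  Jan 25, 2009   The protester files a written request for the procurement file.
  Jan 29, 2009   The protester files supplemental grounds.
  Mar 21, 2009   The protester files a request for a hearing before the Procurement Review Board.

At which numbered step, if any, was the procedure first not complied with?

Step 1: 45 days after Oct 15, 2008 (when the award decision is issued) is Nov 29, 2008; completed Oct 18, 2008, before the deadline.
Step 2: 13 days after Nov 8, 2008 (end of the 21-day waiting period, which began when the written protest is filed on Oct 18, 2008) is Nov 21, 2008; Nov 15, 2008 is within that limit.
Step 3: the earliest permitted date is 10 days after Dec 10, 2008 (end of the 25-day waiting period, which began when the protest is served on the awardee on Nov 15, 2008), i.e. Dec 20, 2008; done Dec 21, 2008, after the minimum wait.
Step 4: 60 days after Jan 22, 2009 (end of the 32-day response period, which began when the protest bond is posted on Dec 21, 2008) is Mar 23, 2009; completed Jan 25, 2009, before the deadline.
Step 5: 5 days after Jan 25, 2009 (when the procurement file is requested) is Jan 30, 2009; completed Jan 29, 2009, before the deadline.
Step 6: the window is 21–47 days after Jan 29, 2009 (when supplemental grounds are filed), so Feb 19, 2009 through Mar 17, 2009; Mar 21, 2009 is 4 days past the end of the window.

Step 6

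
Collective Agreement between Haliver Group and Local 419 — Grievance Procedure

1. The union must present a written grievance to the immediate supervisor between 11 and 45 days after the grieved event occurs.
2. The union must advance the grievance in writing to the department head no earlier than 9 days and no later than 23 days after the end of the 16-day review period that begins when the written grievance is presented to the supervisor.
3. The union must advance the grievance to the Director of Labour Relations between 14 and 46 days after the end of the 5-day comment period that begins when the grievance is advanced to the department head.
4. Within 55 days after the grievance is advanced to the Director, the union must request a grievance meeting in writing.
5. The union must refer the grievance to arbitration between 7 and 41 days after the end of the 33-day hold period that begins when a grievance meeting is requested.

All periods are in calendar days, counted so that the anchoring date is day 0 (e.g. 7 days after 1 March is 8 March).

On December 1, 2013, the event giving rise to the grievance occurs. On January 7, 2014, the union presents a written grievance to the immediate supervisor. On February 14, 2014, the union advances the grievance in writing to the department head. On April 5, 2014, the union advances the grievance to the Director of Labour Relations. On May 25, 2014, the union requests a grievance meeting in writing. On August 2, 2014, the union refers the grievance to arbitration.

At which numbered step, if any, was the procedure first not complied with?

None — every step was satisfied

Step 1 — 11 and 45 days from December 1, 2013 (when the grieved event occurs) are December 12, 2013 and January 15, 2014 respectively; done January 7, 2014 — within the window.
Step 2 — 9 and 23 days from January 23, 2014 (end of the 16-day review period, which began when the written grievance is presented to the supervisor on January 7, 2014) are February 1, 2014 and February 15, 2014 respectively; done February 14, 2014, which is between those dates.
Step 3 — 14 and 46 days from February 19, 2014 (end of the 5-day comment period, which began when the grievance is advanced to the department head on February 14, 2014) are March 5, 2014 and April 6, 2014 respectively; April 5, 2014 falls inside that range.
Step 4 — counting 55 days from April 5, 2014 (when the grievance is advanced to the Director) gives a deadline of May 30, 2014; completed May 25, 2014, before the deadline.
Step 5 — 7 and 41 days from June 27, 2014 (end of the 33-day hold period, which began when a grievance meeting is requested on May 25, 2014) are July 4, 2014 and August 7, 2014 respectively; done August 2, 2014, which is between those dates.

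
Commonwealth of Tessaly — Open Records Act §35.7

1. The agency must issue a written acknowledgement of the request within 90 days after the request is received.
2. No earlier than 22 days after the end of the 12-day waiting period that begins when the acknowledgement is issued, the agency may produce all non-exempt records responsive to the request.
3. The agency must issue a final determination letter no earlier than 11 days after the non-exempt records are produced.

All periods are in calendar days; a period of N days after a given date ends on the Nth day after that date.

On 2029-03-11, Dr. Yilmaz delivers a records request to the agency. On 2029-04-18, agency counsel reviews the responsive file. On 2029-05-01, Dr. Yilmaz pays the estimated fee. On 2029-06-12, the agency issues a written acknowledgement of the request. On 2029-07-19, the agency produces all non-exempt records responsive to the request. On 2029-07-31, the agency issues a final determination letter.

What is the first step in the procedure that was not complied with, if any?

Step 1

Step 1 — counting 90 days from 2029-03-11 (when the request is received) gives a deadline of 2029-06-09; done 2029-06-12 — 3 days late.
No need to go further; step 1 was not satisfied.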